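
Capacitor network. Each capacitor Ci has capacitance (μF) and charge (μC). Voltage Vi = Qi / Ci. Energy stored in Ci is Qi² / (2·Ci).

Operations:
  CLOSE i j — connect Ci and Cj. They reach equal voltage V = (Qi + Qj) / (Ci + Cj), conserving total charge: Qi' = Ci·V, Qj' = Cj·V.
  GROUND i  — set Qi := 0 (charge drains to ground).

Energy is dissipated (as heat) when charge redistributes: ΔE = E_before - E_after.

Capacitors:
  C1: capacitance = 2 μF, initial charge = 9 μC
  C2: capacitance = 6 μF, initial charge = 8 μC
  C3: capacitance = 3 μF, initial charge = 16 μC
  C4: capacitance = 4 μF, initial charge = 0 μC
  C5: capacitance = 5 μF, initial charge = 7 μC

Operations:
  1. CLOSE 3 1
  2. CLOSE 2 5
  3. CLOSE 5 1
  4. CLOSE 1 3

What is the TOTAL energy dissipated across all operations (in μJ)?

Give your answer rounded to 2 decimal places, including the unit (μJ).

Answer: 13.92 μJ

Derivation:
Initial: C1(2μF, Q=9μC, V=4.50V), C2(6μF, Q=8μC, V=1.33V), C3(3μF, Q=16μC, V=5.33V), C4(4μF, Q=0μC, V=0.00V), C5(5μF, Q=7μC, V=1.40V)
Op 1: CLOSE 3-1: Q_total=25.00, C_total=5.00, V=5.00; Q3=15.00, Q1=10.00; dissipated=0.417
Op 2: CLOSE 2-5: Q_total=15.00, C_total=11.00, V=1.36; Q2=8.18, Q5=6.82; dissipated=0.006
Op 3: CLOSE 5-1: Q_total=16.82, C_total=7.00, V=2.40; Q5=12.01, Q1=4.81; dissipated=9.445
Op 4: CLOSE 1-3: Q_total=19.81, C_total=5.00, V=3.96; Q1=7.92, Q3=11.88; dissipated=4.048
Total dissipated: 13.916 μJ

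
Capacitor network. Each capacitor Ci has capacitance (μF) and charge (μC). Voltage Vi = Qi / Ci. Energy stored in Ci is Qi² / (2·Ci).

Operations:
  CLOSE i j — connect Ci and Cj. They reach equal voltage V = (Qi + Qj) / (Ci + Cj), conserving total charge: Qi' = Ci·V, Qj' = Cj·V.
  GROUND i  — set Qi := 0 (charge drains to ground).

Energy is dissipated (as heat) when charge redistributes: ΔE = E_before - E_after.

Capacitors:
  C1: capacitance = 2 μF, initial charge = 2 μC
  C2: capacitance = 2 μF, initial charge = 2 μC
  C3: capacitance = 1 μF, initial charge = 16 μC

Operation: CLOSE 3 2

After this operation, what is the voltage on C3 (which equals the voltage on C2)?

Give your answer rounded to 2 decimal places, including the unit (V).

Answer: 6.00 V

Derivation:
Initial: C1(2μF, Q=2μC, V=1.00V), C2(2μF, Q=2μC, V=1.00V), C3(1μF, Q=16μC, V=16.00V)
Op 1: CLOSE 3-2: Q_total=18.00, C_total=3.00, V=6.00; Q3=6.00, Q2=12.00; dissipated=75.000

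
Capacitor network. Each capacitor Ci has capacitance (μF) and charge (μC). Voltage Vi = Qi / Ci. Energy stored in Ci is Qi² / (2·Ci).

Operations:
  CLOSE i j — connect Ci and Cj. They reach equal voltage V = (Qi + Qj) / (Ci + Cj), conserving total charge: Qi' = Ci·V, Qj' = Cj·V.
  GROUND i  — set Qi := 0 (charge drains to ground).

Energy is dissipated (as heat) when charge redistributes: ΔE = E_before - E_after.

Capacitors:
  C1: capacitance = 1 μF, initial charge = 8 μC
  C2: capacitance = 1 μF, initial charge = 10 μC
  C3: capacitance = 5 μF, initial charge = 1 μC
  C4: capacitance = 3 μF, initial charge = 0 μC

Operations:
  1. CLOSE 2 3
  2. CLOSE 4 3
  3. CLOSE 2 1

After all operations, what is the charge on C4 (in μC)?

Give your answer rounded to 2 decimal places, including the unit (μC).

Answer: 3.44 μC

Derivation:
Initial: C1(1μF, Q=8μC, V=8.00V), C2(1μF, Q=10μC, V=10.00V), C3(5μF, Q=1μC, V=0.20V), C4(3μF, Q=0μC, V=0.00V)
Op 1: CLOSE 2-3: Q_total=11.00, C_total=6.00, V=1.83; Q2=1.83, Q3=9.17; dissipated=40.017
Op 2: CLOSE 4-3: Q_total=9.17, C_total=8.00, V=1.15; Q4=3.44, Q3=5.73; dissipated=3.151
Op 3: CLOSE 2-1: Q_total=9.83, C_total=2.00, V=4.92; Q2=4.92, Q1=4.92; dissipated=9.507
Final charges: Q1=4.92, Q2=4.92, Q3=5.73, Q4=3.44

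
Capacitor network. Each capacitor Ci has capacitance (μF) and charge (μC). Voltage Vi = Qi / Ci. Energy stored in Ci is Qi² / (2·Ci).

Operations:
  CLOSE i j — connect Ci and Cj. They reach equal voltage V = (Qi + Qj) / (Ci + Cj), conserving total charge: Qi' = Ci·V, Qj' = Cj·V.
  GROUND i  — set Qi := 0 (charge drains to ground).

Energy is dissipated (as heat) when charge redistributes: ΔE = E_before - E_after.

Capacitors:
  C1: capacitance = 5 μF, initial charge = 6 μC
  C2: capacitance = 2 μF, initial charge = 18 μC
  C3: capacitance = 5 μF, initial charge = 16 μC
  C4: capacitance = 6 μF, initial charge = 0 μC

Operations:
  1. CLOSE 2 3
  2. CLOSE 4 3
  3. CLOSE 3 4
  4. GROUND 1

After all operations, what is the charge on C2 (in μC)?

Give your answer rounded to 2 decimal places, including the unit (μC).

Initial: C1(5μF, Q=6μC, V=1.20V), C2(2μF, Q=18μC, V=9.00V), C3(5μF, Q=16μC, V=3.20V), C4(6μF, Q=0μC, V=0.00V)
Op 1: CLOSE 2-3: Q_total=34.00, C_total=7.00, V=4.86; Q2=9.71, Q3=24.29; dissipated=24.029
Op 2: CLOSE 4-3: Q_total=24.29, C_total=11.00, V=2.21; Q4=13.25, Q3=11.04; dissipated=32.171
Op 3: CLOSE 3-4: Q_total=24.29, C_total=11.00, V=2.21; Q3=11.04, Q4=13.25; dissipated=0.000
Op 4: GROUND 1: Q1=0; energy lost=3.600
Final charges: Q1=0.00, Q2=9.71, Q3=11.04, Q4=13.25

Answer: 9.71 μC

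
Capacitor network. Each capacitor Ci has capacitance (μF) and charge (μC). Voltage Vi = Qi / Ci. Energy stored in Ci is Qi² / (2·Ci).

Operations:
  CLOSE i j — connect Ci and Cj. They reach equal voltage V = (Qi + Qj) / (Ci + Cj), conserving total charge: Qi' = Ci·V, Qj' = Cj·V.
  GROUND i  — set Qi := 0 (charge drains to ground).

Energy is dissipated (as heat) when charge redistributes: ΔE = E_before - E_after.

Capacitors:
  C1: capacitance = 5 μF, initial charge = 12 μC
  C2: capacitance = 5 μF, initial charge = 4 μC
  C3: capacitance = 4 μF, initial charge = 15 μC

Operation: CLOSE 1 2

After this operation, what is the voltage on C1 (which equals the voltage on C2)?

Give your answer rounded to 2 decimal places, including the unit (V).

Answer: 1.60 V

Derivation:
Initial: C1(5μF, Q=12μC, V=2.40V), C2(5μF, Q=4μC, V=0.80V), C3(4μF, Q=15μC, V=3.75V)
Op 1: CLOSE 1-2: Q_total=16.00, C_total=10.00, V=1.60; Q1=8.00, Q2=8.00; dissipated=3.200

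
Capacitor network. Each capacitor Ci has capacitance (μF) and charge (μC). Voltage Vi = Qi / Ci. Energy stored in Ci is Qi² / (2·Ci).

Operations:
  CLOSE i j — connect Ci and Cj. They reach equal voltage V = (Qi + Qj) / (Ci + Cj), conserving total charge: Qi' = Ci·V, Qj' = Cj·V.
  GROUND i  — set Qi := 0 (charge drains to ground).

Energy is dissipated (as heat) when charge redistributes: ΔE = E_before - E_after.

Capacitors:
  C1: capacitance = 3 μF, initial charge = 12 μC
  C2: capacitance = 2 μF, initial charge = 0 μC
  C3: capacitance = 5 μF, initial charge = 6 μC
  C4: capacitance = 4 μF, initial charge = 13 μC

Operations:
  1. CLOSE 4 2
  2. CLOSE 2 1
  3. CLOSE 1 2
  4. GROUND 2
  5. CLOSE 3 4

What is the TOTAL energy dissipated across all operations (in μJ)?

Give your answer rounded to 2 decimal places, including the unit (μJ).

Answer: 20.77 μJ

Derivation:
Initial: C1(3μF, Q=12μC, V=4.00V), C2(2μF, Q=0μC, V=0.00V), C3(5μF, Q=6μC, V=1.20V), C4(4μF, Q=13μC, V=3.25V)
Op 1: CLOSE 4-2: Q_total=13.00, C_total=6.00, V=2.17; Q4=8.67, Q2=4.33; dissipated=7.042
Op 2: CLOSE 2-1: Q_total=16.33, C_total=5.00, V=3.27; Q2=6.53, Q1=9.80; dissipated=2.017
Op 3: CLOSE 1-2: Q_total=16.33, C_total=5.00, V=3.27; Q1=9.80, Q2=6.53; dissipated=0.000
Op 4: GROUND 2: Q2=0; energy lost=10.671
Op 5: CLOSE 3-4: Q_total=14.67, C_total=9.00, V=1.63; Q3=8.15, Q4=6.52; dissipated=1.038
Total dissipated: 20.768 μJ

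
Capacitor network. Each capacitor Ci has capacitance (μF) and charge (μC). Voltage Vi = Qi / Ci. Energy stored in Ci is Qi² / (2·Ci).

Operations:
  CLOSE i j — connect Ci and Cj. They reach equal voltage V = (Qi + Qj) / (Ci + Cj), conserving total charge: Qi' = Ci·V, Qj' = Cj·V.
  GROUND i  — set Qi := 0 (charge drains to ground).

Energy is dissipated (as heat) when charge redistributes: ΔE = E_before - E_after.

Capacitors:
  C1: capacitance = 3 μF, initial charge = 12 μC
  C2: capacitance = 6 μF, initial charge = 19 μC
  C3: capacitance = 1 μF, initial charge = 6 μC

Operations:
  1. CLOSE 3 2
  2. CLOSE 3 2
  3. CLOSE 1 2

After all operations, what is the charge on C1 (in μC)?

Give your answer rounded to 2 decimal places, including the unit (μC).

Initial: C1(3μF, Q=12μC, V=4.00V), C2(6μF, Q=19μC, V=3.17V), C3(1μF, Q=6μC, V=6.00V)
Op 1: CLOSE 3-2: Q_total=25.00, C_total=7.00, V=3.57; Q3=3.57, Q2=21.43; dissipated=3.440
Op 2: CLOSE 3-2: Q_total=25.00, C_total=7.00, V=3.57; Q3=3.57, Q2=21.43; dissipated=0.000
Op 3: CLOSE 1-2: Q_total=33.43, C_total=9.00, V=3.71; Q1=11.14, Q2=22.29; dissipated=0.184
Final charges: Q1=11.14, Q2=22.29, Q3=3.57

Answer: 11.14 μC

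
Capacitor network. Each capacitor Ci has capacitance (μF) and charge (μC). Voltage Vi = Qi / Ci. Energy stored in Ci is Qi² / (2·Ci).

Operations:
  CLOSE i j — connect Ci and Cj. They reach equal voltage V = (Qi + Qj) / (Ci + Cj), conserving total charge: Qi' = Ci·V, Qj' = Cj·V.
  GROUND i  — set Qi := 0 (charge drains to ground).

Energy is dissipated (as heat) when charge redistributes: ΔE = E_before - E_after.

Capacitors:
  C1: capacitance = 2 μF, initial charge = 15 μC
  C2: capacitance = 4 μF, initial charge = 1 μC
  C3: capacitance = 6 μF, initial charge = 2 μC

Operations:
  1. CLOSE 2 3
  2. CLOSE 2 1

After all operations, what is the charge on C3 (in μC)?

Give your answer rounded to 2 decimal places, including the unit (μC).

Initial: C1(2μF, Q=15μC, V=7.50V), C2(4μF, Q=1μC, V=0.25V), C3(6μF, Q=2μC, V=0.33V)
Op 1: CLOSE 2-3: Q_total=3.00, C_total=10.00, V=0.30; Q2=1.20, Q3=1.80; dissipated=0.008
Op 2: CLOSE 2-1: Q_total=16.20, C_total=6.00, V=2.70; Q2=10.80, Q1=5.40; dissipated=34.560
Final charges: Q1=5.40, Q2=10.80, Q3=1.80

Answer: 1.80 μC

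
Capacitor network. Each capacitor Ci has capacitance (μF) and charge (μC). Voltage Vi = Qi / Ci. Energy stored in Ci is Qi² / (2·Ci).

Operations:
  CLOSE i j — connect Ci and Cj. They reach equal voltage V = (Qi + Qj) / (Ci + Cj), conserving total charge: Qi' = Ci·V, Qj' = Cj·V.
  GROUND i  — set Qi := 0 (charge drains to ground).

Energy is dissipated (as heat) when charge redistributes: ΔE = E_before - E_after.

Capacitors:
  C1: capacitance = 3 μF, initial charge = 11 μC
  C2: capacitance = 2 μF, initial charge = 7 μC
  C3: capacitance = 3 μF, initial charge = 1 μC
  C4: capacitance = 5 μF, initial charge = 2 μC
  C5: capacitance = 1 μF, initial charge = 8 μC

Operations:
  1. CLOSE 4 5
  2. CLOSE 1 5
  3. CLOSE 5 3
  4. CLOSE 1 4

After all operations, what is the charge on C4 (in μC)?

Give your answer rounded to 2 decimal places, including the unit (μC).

Initial: C1(3μF, Q=11μC, V=3.67V), C2(2μF, Q=7μC, V=3.50V), C3(3μF, Q=1μC, V=0.33V), C4(5μF, Q=2μC, V=0.40V), C5(1μF, Q=8μC, V=8.00V)
Op 1: CLOSE 4-5: Q_total=10.00, C_total=6.00, V=1.67; Q4=8.33, Q5=1.67; dissipated=24.067
Op 2: CLOSE 1-5: Q_total=12.67, C_total=4.00, V=3.17; Q1=9.50, Q5=3.17; dissipated=1.500
Op 3: CLOSE 5-3: Q_total=4.17, C_total=4.00, V=1.04; Q5=1.04, Q3=3.12; dissipated=3.010
Op 4: CLOSE 1-4: Q_total=17.83, C_total=8.00, V=2.23; Q1=6.69, Q4=11.15; dissipated=2.109
Final charges: Q1=6.69, Q2=7.00, Q3=3.12, Q4=11.15, Q5=1.04

Answer: 11.15 μC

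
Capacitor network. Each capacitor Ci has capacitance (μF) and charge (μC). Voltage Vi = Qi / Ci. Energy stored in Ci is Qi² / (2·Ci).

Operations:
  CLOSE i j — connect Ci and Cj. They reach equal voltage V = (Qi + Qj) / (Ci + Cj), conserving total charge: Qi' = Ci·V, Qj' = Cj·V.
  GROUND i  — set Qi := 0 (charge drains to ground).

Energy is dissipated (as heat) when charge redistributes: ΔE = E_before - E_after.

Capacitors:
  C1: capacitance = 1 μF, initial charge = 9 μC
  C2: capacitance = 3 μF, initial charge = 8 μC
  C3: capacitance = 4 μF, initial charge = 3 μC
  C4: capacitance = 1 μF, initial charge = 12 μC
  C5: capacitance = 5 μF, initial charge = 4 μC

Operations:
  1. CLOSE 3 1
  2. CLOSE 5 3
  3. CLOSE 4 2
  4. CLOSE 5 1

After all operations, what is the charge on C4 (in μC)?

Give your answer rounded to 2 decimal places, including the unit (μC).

Answer: 5.00 μC

Derivation:
Initial: C1(1μF, Q=9μC, V=9.00V), C2(3μF, Q=8μC, V=2.67V), C3(4μF, Q=3μC, V=0.75V), C4(1μF, Q=12μC, V=12.00V), C5(5μF, Q=4μC, V=0.80V)
Op 1: CLOSE 3-1: Q_total=12.00, C_total=5.00, V=2.40; Q3=9.60, Q1=2.40; dissipated=27.225
Op 2: CLOSE 5-3: Q_total=13.60, C_total=9.00, V=1.51; Q5=7.56, Q3=6.04; dissipated=2.844
Op 3: CLOSE 4-2: Q_total=20.00, C_total=4.00, V=5.00; Q4=5.00, Q2=15.00; dissipated=32.667
Op 4: CLOSE 5-1: Q_total=9.96, C_total=6.00, V=1.66; Q5=8.30, Q1=1.66; dissipated=0.329
Final charges: Q1=1.66, Q2=15.00, Q3=6.04, Q4=5.00, Q5=8.30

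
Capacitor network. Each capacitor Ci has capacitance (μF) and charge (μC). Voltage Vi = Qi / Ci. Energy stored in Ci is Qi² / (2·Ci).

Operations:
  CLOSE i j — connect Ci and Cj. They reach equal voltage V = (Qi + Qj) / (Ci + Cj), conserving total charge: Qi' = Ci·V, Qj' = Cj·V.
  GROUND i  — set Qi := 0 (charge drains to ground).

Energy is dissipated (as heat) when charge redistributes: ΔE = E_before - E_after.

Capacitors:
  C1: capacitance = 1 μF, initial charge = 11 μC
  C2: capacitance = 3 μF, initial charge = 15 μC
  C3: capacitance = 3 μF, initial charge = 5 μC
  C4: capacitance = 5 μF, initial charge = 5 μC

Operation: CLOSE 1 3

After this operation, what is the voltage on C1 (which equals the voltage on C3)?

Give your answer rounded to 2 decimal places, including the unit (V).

Answer: 4.00 V

Derivation:
Initial: C1(1μF, Q=11μC, V=11.00V), C2(3μF, Q=15μC, V=5.00V), C3(3μF, Q=5μC, V=1.67V), C4(5μF, Q=5μC, V=1.00V)
Op 1: CLOSE 1-3: Q_total=16.00, C_total=4.00, V=4.00; Q1=4.00, Q3=12.00; dissipated=32.667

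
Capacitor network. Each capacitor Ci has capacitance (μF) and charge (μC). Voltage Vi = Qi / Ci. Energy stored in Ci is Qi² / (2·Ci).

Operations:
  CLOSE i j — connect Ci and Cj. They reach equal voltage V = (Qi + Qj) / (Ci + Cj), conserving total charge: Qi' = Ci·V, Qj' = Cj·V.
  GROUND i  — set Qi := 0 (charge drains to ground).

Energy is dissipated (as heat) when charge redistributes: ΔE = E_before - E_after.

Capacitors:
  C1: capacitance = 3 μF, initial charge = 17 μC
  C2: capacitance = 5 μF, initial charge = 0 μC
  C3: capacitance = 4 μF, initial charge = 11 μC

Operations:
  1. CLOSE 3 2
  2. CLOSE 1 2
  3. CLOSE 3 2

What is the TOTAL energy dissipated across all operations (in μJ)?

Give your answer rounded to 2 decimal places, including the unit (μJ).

Initial: C1(3μF, Q=17μC, V=5.67V), C2(5μF, Q=0μC, V=0.00V), C3(4μF, Q=11μC, V=2.75V)
Op 1: CLOSE 3-2: Q_total=11.00, C_total=9.00, V=1.22; Q3=4.89, Q2=6.11; dissipated=8.403
Op 2: CLOSE 1-2: Q_total=23.11, C_total=8.00, V=2.89; Q1=8.67, Q2=14.44; dissipated=18.519
Op 3: CLOSE 3-2: Q_total=19.33, C_total=9.00, V=2.15; Q3=8.59, Q2=10.74; dissipated=3.086
Total dissipated: 30.008 μJ

Answer: 30.01 μJ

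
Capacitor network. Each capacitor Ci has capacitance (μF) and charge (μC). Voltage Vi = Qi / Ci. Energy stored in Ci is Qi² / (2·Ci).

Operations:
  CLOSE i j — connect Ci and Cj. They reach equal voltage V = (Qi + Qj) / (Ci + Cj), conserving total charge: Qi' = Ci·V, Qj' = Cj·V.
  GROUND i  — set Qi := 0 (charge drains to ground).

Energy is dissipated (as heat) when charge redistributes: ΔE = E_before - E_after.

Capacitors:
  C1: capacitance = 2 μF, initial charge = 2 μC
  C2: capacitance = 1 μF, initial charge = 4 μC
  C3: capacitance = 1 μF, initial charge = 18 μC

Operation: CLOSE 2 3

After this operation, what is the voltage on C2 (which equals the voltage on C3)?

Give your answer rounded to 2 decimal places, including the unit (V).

Answer: 11.00 V

Derivation:
Initial: C1(2μF, Q=2μC, V=1.00V), C2(1μF, Q=4μC, V=4.00V), C3(1μF, Q=18μC, V=18.00V)
Op 1: CLOSE 2-3: Q_total=22.00, C_total=2.00, V=11.00; Q2=11.00, Q3=11.00; dissipated=49.000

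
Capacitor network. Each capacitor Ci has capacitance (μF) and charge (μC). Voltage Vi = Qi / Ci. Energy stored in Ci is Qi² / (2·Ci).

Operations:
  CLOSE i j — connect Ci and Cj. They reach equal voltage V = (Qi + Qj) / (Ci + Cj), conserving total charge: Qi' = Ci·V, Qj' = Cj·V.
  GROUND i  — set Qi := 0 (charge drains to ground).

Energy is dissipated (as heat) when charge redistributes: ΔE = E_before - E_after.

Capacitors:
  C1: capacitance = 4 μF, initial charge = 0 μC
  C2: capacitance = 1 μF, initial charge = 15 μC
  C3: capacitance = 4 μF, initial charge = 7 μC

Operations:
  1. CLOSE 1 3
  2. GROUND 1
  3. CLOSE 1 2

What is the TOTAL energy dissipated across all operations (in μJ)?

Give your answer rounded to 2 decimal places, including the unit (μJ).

Answer: 94.59 μJ

Derivation:
Initial: C1(4μF, Q=0μC, V=0.00V), C2(1μF, Q=15μC, V=15.00V), C3(4μF, Q=7μC, V=1.75V)
Op 1: CLOSE 1-3: Q_total=7.00, C_total=8.00, V=0.88; Q1=3.50, Q3=3.50; dissipated=3.062
Op 2: GROUND 1: Q1=0; energy lost=1.531
Op 3: CLOSE 1-2: Q_total=15.00, C_total=5.00, V=3.00; Q1=12.00, Q2=3.00; dissipated=90.000
Total dissipated: 94.594 μJ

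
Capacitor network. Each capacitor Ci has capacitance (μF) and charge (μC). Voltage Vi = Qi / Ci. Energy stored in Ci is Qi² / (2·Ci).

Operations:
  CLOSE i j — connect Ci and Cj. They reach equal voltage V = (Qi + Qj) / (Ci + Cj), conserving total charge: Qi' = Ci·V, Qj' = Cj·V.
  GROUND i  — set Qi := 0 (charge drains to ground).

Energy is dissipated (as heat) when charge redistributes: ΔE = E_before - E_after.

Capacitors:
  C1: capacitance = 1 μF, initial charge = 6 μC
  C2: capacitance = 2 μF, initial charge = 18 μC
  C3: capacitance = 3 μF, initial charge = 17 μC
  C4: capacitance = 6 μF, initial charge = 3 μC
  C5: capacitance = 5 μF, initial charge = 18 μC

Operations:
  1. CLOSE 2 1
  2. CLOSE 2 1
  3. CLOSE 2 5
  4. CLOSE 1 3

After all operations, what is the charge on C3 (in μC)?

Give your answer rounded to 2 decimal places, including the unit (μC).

Initial: C1(1μF, Q=6μC, V=6.00V), C2(2μF, Q=18μC, V=9.00V), C3(3μF, Q=17μC, V=5.67V), C4(6μF, Q=3μC, V=0.50V), C5(5μF, Q=18μC, V=3.60V)
Op 1: CLOSE 2-1: Q_total=24.00, C_total=3.00, V=8.00; Q2=16.00, Q1=8.00; dissipated=3.000
Op 2: CLOSE 2-1: Q_total=24.00, C_total=3.00, V=8.00; Q2=16.00, Q1=8.00; dissipated=0.000
Op 3: CLOSE 2-5: Q_total=34.00, C_total=7.00, V=4.86; Q2=9.71, Q5=24.29; dissipated=13.829
Op 4: CLOSE 1-3: Q_total=25.00, C_total=4.00, V=6.25; Q1=6.25, Q3=18.75; dissipated=2.042
Final charges: Q1=6.25, Q2=9.71, Q3=18.75, Q4=3.00, Q5=24.29

Answer: 18.75 μC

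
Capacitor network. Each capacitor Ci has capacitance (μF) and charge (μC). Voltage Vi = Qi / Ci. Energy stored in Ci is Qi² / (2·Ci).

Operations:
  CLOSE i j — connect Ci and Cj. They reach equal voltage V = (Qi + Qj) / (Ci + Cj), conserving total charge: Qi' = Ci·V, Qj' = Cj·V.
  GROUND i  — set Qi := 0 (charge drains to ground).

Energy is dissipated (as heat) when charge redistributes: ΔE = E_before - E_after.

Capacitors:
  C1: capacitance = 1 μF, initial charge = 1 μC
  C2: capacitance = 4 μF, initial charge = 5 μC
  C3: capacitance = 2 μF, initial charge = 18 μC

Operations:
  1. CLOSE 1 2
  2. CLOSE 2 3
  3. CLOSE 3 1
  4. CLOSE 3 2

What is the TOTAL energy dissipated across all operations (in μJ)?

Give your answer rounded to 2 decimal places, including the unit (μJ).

Initial: C1(1μF, Q=1μC, V=1.00V), C2(4μF, Q=5μC, V=1.25V), C3(2μF, Q=18μC, V=9.00V)
Op 1: CLOSE 1-2: Q_total=6.00, C_total=5.00, V=1.20; Q1=1.20, Q2=4.80; dissipated=0.025
Op 2: CLOSE 2-3: Q_total=22.80, C_total=6.00, V=3.80; Q2=15.20, Q3=7.60; dissipated=40.560
Op 3: CLOSE 3-1: Q_total=8.80, C_total=3.00, V=2.93; Q3=5.87, Q1=2.93; dissipated=2.253
Op 4: CLOSE 3-2: Q_total=21.07, C_total=6.00, V=3.51; Q3=7.02, Q2=14.04; dissipated=0.501
Total dissipated: 43.339 μJ

Answer: 43.34 μJ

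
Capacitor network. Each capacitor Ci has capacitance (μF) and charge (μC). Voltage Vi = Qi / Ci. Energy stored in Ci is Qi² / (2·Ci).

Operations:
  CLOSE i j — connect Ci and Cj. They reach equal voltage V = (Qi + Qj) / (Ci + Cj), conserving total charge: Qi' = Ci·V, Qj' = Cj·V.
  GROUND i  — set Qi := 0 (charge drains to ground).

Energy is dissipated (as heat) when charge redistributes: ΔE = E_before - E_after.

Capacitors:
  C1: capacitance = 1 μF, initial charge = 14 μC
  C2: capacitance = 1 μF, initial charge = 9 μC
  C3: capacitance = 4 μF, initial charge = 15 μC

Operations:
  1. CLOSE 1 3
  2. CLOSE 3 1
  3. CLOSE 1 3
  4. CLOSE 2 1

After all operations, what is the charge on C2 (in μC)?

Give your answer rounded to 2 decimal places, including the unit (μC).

Answer: 7.40 μC

Derivation:
Initial: C1(1μF, Q=14μC, V=14.00V), C2(1μF, Q=9μC, V=9.00V), C3(4μF, Q=15μC, V=3.75V)
Op 1: CLOSE 1-3: Q_total=29.00, C_total=5.00, V=5.80; Q1=5.80, Q3=23.20; dissipated=42.025
Op 2: CLOSE 3-1: Q_total=29.00, C_total=5.00, V=5.80; Q3=23.20, Q1=5.80; dissipated=0.000
Op 3: CLOSE 1-3: Q_total=29.00, C_total=5.00, V=5.80; Q1=5.80, Q3=23.20; dissipated=0.000
Op 4: CLOSE 2-1: Q_total=14.80, C_total=2.00, V=7.40; Q2=7.40, Q1=7.40; dissipated=2.560
Final charges: Q1=7.40, Q2=7.40, Q3=23.20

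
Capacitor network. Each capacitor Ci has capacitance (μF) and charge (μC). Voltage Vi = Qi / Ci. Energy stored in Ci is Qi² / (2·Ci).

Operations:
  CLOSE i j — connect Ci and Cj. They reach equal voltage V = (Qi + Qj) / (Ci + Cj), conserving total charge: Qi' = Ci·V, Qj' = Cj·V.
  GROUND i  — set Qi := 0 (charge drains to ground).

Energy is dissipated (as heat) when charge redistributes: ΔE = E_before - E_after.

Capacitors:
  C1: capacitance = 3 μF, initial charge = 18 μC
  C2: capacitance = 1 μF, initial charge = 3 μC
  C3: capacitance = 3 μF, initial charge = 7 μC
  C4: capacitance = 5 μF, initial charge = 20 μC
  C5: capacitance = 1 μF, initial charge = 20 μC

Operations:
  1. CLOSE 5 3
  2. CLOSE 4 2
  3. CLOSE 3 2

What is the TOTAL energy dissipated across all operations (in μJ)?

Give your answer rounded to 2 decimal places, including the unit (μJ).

Initial: C1(3μF, Q=18μC, V=6.00V), C2(1μF, Q=3μC, V=3.00V), C3(3μF, Q=7μC, V=2.33V), C4(5μF, Q=20μC, V=4.00V), C5(1μF, Q=20μC, V=20.00V)
Op 1: CLOSE 5-3: Q_total=27.00, C_total=4.00, V=6.75; Q5=6.75, Q3=20.25; dissipated=117.042
Op 2: CLOSE 4-2: Q_total=23.00, C_total=6.00, V=3.83; Q4=19.17, Q2=3.83; dissipated=0.417
Op 3: CLOSE 3-2: Q_total=24.08, C_total=4.00, V=6.02; Q3=18.06, Q2=6.02; dissipated=3.190
Total dissipated: 120.648 μJ

Answer: 120.65 μJ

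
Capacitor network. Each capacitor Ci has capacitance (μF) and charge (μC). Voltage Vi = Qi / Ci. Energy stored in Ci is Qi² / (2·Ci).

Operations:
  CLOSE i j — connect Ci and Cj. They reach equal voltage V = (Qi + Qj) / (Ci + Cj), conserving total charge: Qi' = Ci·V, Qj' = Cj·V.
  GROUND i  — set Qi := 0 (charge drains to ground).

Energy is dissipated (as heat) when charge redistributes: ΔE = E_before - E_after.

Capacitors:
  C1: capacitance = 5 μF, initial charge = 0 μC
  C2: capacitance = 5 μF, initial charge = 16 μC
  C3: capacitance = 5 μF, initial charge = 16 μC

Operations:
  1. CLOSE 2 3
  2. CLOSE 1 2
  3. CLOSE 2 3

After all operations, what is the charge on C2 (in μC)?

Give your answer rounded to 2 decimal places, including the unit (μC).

Answer: 12.00 μC

Derivation:
Initial: C1(5μF, Q=0μC, V=0.00V), C2(5μF, Q=16μC, V=3.20V), C3(5μF, Q=16μC, V=3.20V)
Op 1: CLOSE 2-3: Q_total=32.00, C_total=10.00, V=3.20; Q2=16.00, Q3=16.00; dissipated=0.000
Op 2: CLOSE 1-2: Q_total=16.00, C_total=10.00, V=1.60; Q1=8.00, Q2=8.00; dissipated=12.800
Op 3: CLOSE 2-3: Q_total=24.00, C_total=10.00, V=2.40; Q2=12.00, Q3=12.00; dissipated=3.200
Final charges: Q1=8.00, Q2=12.00, Q3=12.00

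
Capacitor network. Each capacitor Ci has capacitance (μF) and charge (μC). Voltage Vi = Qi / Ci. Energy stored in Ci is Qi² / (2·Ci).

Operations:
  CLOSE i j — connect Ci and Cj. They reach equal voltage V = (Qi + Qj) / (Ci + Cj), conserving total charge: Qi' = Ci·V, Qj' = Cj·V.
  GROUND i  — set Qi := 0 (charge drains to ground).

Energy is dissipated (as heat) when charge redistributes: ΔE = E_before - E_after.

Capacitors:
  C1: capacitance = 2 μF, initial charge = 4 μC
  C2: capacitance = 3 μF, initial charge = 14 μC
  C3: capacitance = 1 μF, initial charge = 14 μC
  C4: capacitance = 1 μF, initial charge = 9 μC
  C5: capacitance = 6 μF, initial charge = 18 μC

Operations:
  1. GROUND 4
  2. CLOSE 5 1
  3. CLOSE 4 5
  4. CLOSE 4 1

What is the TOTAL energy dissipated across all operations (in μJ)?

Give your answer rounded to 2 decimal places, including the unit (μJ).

Answer: 44.54 μJ

Derivation:
Initial: C1(2μF, Q=4μC, V=2.00V), C2(3μF, Q=14μC, V=4.67V), C3(1μF, Q=14μC, V=14.00V), C4(1μF, Q=9μC, V=9.00V), C5(6μF, Q=18μC, V=3.00V)
Op 1: GROUND 4: Q4=0; energy lost=40.500
Op 2: CLOSE 5-1: Q_total=22.00, C_total=8.00, V=2.75; Q5=16.50, Q1=5.50; dissipated=0.750
Op 3: CLOSE 4-5: Q_total=16.50, C_total=7.00, V=2.36; Q4=2.36, Q5=14.14; dissipated=3.241
Op 4: CLOSE 4-1: Q_total=7.86, C_total=3.00, V=2.62; Q4=2.62, Q1=5.24; dissipated=0.051
Total dissipated: 44.543 μJ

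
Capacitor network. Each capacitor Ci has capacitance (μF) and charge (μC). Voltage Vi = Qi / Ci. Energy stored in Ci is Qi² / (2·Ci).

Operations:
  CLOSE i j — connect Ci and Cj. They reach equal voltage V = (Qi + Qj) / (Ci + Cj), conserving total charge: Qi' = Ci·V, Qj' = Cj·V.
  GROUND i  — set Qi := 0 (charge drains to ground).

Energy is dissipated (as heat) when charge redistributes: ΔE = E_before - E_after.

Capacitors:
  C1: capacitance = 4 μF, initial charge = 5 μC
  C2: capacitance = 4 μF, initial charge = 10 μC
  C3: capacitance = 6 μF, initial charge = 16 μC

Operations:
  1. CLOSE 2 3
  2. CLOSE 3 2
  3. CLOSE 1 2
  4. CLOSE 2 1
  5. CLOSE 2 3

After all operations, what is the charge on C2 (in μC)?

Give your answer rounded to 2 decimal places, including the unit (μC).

Answer: 9.32 μC

Derivation:
Initial: C1(4μF, Q=5μC, V=1.25V), C2(4μF, Q=10μC, V=2.50V), C3(6μF, Q=16μC, V=2.67V)
Op 1: CLOSE 2-3: Q_total=26.00, C_total=10.00, V=2.60; Q2=10.40, Q3=15.60; dissipated=0.033
Op 2: CLOSE 3-2: Q_total=26.00, C_total=10.00, V=2.60; Q3=15.60, Q2=10.40; dissipated=0.000
Op 3: CLOSE 1-2: Q_total=15.40, C_total=8.00, V=1.93; Q1=7.70, Q2=7.70; dissipated=1.823
Op 4: CLOSE 2-1: Q_total=15.40, C_total=8.00, V=1.93; Q2=7.70, Q1=7.70; dissipated=0.000
Op 5: CLOSE 2-3: Q_total=23.30, C_total=10.00, V=2.33; Q2=9.32, Q3=13.98; dissipated=0.547
Final charges: Q1=7.70, Q2=9.32, Q3=13.98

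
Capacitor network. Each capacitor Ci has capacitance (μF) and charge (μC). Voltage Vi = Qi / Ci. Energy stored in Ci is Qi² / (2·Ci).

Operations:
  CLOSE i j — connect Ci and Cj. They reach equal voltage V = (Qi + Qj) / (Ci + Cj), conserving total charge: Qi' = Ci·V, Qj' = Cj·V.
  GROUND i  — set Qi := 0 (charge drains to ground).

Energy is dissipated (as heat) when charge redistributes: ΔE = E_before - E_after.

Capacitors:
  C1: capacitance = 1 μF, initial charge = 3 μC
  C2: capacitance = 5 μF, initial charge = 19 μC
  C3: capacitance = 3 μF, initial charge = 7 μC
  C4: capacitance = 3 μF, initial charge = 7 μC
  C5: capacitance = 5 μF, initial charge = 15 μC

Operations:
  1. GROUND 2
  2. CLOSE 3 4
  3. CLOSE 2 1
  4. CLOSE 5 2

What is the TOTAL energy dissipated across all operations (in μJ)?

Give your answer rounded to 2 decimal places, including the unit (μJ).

Answer: 47.66 μJ

Derivation:
Initial: C1(1μF, Q=3μC, V=3.00V), C2(5μF, Q=19μC, V=3.80V), C3(3μF, Q=7μC, V=2.33V), C4(3μF, Q=7μC, V=2.33V), C5(5μF, Q=15μC, V=3.00V)
Op 1: GROUND 2: Q2=0; energy lost=36.100
Op 2: CLOSE 3-4: Q_total=14.00, C_total=6.00, V=2.33; Q3=7.00, Q4=7.00; dissipated=0.000
Op 3: CLOSE 2-1: Q_total=3.00, C_total=6.00, V=0.50; Q2=2.50, Q1=0.50; dissipated=3.750
Op 4: CLOSE 5-2: Q_total=17.50, C_total=10.00, V=1.75; Q5=8.75, Q2=8.75; dissipated=7.812
Total dissipated: 47.663 μJ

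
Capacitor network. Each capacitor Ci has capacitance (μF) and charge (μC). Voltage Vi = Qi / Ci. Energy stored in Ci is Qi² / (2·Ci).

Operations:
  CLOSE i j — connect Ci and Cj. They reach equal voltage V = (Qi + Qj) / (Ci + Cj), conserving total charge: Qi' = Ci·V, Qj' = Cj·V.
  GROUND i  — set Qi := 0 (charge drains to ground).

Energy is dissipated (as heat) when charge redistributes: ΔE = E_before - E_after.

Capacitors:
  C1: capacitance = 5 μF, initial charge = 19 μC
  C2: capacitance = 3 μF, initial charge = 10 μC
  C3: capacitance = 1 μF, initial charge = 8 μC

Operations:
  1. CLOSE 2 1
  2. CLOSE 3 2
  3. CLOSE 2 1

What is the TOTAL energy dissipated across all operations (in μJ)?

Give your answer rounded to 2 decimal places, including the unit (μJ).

Initial: C1(5μF, Q=19μC, V=3.80V), C2(3μF, Q=10μC, V=3.33V), C3(1μF, Q=8μC, V=8.00V)
Op 1: CLOSE 2-1: Q_total=29.00, C_total=8.00, V=3.62; Q2=10.88, Q1=18.12; dissipated=0.204
Op 2: CLOSE 3-2: Q_total=18.88, C_total=4.00, V=4.72; Q3=4.72, Q2=14.16; dissipated=7.178
Op 3: CLOSE 2-1: Q_total=32.28, C_total=8.00, V=4.04; Q2=12.11, Q1=20.18; dissipated=1.122
Total dissipated: 8.503 μJ

Answer: 8.50 μJ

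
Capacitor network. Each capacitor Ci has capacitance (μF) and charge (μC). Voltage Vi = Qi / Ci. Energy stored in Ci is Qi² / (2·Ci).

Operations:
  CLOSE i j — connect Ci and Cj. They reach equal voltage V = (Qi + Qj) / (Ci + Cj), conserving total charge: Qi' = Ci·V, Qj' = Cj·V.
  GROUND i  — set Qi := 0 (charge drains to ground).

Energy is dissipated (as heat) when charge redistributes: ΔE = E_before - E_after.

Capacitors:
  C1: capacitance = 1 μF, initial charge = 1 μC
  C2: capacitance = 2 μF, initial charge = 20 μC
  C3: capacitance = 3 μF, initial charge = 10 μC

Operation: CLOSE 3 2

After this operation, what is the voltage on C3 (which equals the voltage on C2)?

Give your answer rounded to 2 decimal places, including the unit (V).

Initial: C1(1μF, Q=1μC, V=1.00V), C2(2μF, Q=20μC, V=10.00V), C3(3μF, Q=10μC, V=3.33V)
Op 1: CLOSE 3-2: Q_total=30.00, C_total=5.00, V=6.00; Q3=18.00, Q2=12.00; dissipated=26.667

Answer: 6.00 V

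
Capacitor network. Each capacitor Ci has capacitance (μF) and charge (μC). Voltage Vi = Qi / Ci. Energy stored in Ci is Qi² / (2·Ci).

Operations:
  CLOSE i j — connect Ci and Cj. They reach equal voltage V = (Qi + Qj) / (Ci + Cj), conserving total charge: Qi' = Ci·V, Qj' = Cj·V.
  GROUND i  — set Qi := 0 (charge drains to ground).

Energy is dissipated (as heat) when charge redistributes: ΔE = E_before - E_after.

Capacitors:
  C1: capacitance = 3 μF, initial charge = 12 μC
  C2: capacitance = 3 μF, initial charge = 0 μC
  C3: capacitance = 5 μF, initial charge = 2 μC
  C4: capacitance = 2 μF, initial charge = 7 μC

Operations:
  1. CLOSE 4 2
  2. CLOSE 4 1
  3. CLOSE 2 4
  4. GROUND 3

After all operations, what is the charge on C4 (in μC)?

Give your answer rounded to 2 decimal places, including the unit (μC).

Answer: 4.05 μC

Derivation:
Initial: C1(3μF, Q=12μC, V=4.00V), C2(3μF, Q=0μC, V=0.00V), C3(5μF, Q=2μC, V=0.40V), C4(2μF, Q=7μC, V=3.50V)
Op 1: CLOSE 4-2: Q_total=7.00, C_total=5.00, V=1.40; Q4=2.80, Q2=4.20; dissipated=7.350
Op 2: CLOSE 4-1: Q_total=14.80, C_total=5.00, V=2.96; Q4=5.92, Q1=8.88; dissipated=4.056
Op 3: CLOSE 2-4: Q_total=10.12, C_total=5.00, V=2.02; Q2=6.07, Q4=4.05; dissipated=1.460
Op 4: GROUND 3: Q3=0; energy lost=0.400
Final charges: Q1=8.88, Q2=6.07, Q3=0.00, Q4=4.05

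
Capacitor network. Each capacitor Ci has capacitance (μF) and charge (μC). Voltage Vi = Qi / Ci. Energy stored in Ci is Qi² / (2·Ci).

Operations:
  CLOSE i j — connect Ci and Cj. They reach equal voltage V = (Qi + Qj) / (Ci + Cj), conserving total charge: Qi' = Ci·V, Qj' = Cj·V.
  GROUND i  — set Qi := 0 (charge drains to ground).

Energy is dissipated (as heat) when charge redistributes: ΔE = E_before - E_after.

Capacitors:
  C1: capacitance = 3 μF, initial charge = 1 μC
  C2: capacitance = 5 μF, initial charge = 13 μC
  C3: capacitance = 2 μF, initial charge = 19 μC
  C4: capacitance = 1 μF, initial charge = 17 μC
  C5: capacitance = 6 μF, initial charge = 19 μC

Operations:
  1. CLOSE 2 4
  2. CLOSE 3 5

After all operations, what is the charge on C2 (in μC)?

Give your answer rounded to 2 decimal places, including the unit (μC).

Answer: 25.00 μC

Derivation:
Initial: C1(3μF, Q=1μC, V=0.33V), C2(5μF, Q=13μC, V=2.60V), C3(2μF, Q=19μC, V=9.50V), C4(1μF, Q=17μC, V=17.00V), C5(6μF, Q=19μC, V=3.17V)
Op 1: CLOSE 2-4: Q_total=30.00, C_total=6.00, V=5.00; Q2=25.00, Q4=5.00; dissipated=86.400
Op 2: CLOSE 3-5: Q_total=38.00, C_total=8.00, V=4.75; Q3=9.50, Q5=28.50; dissipated=30.083
Final charges: Q1=1.00, Q2=25.00, Q3=9.50, Q4=5.00, Q5=28.50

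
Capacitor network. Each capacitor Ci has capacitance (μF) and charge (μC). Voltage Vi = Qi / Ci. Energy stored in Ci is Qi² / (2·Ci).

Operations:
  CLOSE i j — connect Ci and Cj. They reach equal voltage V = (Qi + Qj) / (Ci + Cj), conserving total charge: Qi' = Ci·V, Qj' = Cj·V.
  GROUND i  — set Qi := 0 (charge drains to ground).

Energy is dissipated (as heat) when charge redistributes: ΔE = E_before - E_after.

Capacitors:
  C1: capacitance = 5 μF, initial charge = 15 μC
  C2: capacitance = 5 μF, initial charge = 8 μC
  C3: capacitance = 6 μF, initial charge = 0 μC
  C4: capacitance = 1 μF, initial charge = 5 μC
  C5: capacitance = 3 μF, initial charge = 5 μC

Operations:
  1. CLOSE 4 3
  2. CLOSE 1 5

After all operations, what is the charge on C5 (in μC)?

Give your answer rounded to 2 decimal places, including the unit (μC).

Answer: 7.50 μC

Derivation:
Initial: C1(5μF, Q=15μC, V=3.00V), C2(5μF, Q=8μC, V=1.60V), C3(6μF, Q=0μC, V=0.00V), C4(1μF, Q=5μC, V=5.00V), C5(3μF, Q=5μC, V=1.67V)
Op 1: CLOSE 4-3: Q_total=5.00, C_total=7.00, V=0.71; Q4=0.71, Q3=4.29; dissipated=10.714
Op 2: CLOSE 1-5: Q_total=20.00, C_total=8.00, V=2.50; Q1=12.50, Q5=7.50; dissipated=1.667
Final charges: Q1=12.50, Q2=8.00, Q3=4.29, Q4=0.71, Q5=7.50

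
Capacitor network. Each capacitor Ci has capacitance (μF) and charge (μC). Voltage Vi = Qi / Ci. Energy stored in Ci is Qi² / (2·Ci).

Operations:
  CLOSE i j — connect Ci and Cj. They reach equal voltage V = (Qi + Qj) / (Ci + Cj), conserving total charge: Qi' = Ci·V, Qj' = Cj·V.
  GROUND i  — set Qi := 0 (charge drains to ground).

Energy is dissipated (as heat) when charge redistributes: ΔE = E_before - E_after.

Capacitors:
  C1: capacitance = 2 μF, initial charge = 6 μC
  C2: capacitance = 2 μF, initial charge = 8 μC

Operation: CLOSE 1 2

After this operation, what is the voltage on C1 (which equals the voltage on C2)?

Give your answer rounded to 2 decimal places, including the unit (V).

Answer: 3.50 V

Derivation:
Initial: C1(2μF, Q=6μC, V=3.00V), C2(2μF, Q=8μC, V=4.00V)
Op 1: CLOSE 1-2: Q_total=14.00, C_total=4.00, V=3.50; Q1=7.00, Q2=7.00; dissipated=0.500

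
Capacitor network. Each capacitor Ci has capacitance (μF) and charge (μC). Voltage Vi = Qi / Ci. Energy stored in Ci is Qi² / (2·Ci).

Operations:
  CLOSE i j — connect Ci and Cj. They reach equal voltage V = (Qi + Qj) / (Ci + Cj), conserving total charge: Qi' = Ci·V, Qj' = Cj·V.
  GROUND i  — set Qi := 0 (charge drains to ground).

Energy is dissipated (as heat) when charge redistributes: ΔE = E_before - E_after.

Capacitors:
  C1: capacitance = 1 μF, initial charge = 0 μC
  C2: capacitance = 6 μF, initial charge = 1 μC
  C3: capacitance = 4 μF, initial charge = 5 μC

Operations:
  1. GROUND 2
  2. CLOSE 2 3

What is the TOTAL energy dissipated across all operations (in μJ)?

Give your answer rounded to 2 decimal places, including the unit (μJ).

Initial: C1(1μF, Q=0μC, V=0.00V), C2(6μF, Q=1μC, V=0.17V), C3(4μF, Q=5μC, V=1.25V)
Op 1: GROUND 2: Q2=0; energy lost=0.083
Op 2: CLOSE 2-3: Q_total=5.00, C_total=10.00, V=0.50; Q2=3.00, Q3=2.00; dissipated=1.875
Total dissipated: 1.958 μJ

Answer: 1.96 μJ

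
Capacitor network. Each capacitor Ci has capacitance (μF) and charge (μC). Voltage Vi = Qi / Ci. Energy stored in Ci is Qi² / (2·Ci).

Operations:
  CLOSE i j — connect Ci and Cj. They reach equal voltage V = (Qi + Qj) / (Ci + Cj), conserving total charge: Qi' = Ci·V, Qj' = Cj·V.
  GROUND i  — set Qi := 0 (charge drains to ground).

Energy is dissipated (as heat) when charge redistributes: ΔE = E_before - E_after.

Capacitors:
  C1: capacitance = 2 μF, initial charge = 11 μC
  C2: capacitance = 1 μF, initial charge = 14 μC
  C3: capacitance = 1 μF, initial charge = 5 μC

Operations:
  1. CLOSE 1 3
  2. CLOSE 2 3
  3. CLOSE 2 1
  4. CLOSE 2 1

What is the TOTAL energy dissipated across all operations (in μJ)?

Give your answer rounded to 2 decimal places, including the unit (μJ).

Initial: C1(2μF, Q=11μC, V=5.50V), C2(1μF, Q=14μC, V=14.00V), C3(1μF, Q=5μC, V=5.00V)
Op 1: CLOSE 1-3: Q_total=16.00, C_total=3.00, V=5.33; Q1=10.67, Q3=5.33; dissipated=0.083
Op 2: CLOSE 2-3: Q_total=19.33, C_total=2.00, V=9.67; Q2=9.67, Q3=9.67; dissipated=18.778
Op 3: CLOSE 2-1: Q_total=20.33, C_total=3.00, V=6.78; Q2=6.78, Q1=13.56; dissipated=6.259
Op 4: CLOSE 2-1: Q_total=20.33, C_total=3.00, V=6.78; Q2=6.78, Q1=13.56; dissipated=0.000
Total dissipated: 25.120 μJ

Answer: 25.12 μJ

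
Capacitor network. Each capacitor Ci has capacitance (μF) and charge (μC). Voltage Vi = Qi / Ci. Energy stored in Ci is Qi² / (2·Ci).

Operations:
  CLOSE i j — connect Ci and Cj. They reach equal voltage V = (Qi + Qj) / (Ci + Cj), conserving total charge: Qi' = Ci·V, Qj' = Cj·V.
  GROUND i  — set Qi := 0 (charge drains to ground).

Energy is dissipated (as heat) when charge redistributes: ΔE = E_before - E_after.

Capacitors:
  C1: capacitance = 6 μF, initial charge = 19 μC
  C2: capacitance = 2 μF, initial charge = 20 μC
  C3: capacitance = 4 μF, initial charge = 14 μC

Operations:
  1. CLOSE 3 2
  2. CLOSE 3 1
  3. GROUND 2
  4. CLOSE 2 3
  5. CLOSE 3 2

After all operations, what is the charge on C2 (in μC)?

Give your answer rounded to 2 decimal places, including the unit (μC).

Answer: 5.56 μC

Derivation:
Initial: C1(6μF, Q=19μC, V=3.17V), C2(2μF, Q=20μC, V=10.00V), C3(4μF, Q=14μC, V=3.50V)
Op 1: CLOSE 3-2: Q_total=34.00, C_total=6.00, V=5.67; Q3=22.67, Q2=11.33; dissipated=28.167
Op 2: CLOSE 3-1: Q_total=41.67, C_total=10.00, V=4.17; Q3=16.67, Q1=25.00; dissipated=7.500
Op 3: GROUND 2: Q2=0; energy lost=32.111
Op 4: CLOSE 2-3: Q_total=16.67, C_total=6.00, V=2.78; Q2=5.56, Q3=11.11; dissipated=11.574
Op 5: CLOSE 3-2: Q_total=16.67, C_total=6.00, V=2.78; Q3=11.11, Q2=5.56; dissipated=0.000
Final charges: Q1=25.00, Q2=5.56, Q3=11.11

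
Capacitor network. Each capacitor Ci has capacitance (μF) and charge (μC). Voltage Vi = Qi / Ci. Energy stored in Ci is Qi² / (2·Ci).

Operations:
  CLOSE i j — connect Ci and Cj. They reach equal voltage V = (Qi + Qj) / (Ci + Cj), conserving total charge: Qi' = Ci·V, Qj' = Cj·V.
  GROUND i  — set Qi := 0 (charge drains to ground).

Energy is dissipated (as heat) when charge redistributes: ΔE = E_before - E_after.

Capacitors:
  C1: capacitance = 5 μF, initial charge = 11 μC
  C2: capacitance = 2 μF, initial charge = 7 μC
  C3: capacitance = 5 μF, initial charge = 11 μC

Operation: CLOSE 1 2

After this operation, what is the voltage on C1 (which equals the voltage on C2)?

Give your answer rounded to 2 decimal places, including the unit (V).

Answer: 2.57 V

Derivation:
Initial: C1(5μF, Q=11μC, V=2.20V), C2(2μF, Q=7μC, V=3.50V), C3(5μF, Q=11μC, V=2.20V)
Op 1: CLOSE 1-2: Q_total=18.00, C_total=7.00, V=2.57; Q1=12.86, Q2=5.14; dissipated=1.207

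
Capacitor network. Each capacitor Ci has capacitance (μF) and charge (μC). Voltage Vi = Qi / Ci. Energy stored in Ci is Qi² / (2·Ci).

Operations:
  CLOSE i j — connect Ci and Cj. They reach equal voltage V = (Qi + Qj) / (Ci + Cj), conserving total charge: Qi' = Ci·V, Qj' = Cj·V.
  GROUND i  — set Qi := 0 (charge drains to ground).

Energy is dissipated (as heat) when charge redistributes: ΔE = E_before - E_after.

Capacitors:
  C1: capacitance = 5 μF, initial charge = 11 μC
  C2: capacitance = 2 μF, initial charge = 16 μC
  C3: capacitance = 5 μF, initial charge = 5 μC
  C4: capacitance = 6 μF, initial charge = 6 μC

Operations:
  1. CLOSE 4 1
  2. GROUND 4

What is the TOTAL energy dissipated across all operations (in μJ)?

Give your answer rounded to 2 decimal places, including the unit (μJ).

Initial: C1(5μF, Q=11μC, V=2.20V), C2(2μF, Q=16μC, V=8.00V), C3(5μF, Q=5μC, V=1.00V), C4(6μF, Q=6μC, V=1.00V)
Op 1: CLOSE 4-1: Q_total=17.00, C_total=11.00, V=1.55; Q4=9.27, Q1=7.73; dissipated=1.964
Op 2: GROUND 4: Q4=0; energy lost=7.165
Total dissipated: 9.129 μJ

Answer: 9.13 μJ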